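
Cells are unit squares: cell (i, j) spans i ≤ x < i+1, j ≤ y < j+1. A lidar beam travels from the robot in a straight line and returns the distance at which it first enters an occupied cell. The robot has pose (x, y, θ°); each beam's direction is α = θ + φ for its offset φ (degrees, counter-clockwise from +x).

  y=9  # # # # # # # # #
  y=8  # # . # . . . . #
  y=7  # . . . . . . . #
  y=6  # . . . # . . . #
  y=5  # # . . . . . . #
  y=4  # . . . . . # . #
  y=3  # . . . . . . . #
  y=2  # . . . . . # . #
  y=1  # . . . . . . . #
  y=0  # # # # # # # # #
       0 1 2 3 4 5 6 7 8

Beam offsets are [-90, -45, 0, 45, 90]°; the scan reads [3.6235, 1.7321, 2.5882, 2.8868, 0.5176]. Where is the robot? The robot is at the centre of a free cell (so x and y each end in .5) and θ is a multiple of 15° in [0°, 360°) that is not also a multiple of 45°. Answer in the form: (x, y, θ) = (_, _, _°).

Enumerate (i+0.5, j+0.5, θ) over the 50 free cells and 16 admissible headings. For each, cast all 5 beams and compare to the given ranges.
  (2.5, 7.5, 60°): beam 1 = 1.7321 ≠ 3.6235 ✗
  (2.5, 4.5, 165°): beam 2 = 1.0000 ≠ 1.7321 ✗
  (5.5, 2.5, 195°): beam 2 = 5.0000 ≠ 1.7321 ✗
  (3.5, 4.5, 60°): beam 1 = 3.0000 ≠ 3.6235 ✗
  …
  (2.5, 5.5, 75°): r_1=3.6235, r_2=1.7321, r_3=2.5882, r_4=2.8868, r_5=0.5176 — all match ✓
Unique over the lattice → pose = (2.5, 5.5, 75°).

(x, y, θ) = (2.5, 5.5, 75°)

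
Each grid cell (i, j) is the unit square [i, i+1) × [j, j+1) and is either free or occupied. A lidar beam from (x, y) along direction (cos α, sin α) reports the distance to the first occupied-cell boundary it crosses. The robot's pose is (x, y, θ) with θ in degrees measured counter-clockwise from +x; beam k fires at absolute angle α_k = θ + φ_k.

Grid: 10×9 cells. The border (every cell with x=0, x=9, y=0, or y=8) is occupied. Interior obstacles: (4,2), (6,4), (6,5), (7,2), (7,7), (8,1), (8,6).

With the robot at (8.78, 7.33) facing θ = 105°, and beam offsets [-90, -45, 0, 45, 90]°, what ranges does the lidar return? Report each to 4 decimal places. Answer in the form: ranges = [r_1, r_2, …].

beam 1: φ=-90°, α=15°
  dir = (cos 15°, sin 15°) = (0.9659, 0.2588); from cell (8,7)
  next x-line at t=0.2278, next y-line at t=2.5887; Δt_x=1.0353, Δt_y=3.8637
    x: enter (9,7) at t=0.2278 ← occupied
  → r_1 = 0.2278
beam 2: φ=-45°, α=60°
  dir = (cos 60°, sin 60°) = (0.5000, 0.8660); from cell (8,7)
  next x-line at t=0.4400, next y-line at t=0.7736; Δt_x=2.0000, Δt_y=1.1547
    x: enter (9,7) at t=0.4400 ← occupied
  → r_2 = 0.4400
beam 3: φ=0°, α=105°
  dir = (cos 105°, sin 105°) = (-0.2588, 0.9659); from cell (8,7)
  next x-line at t=3.0137, next y-line at t=0.6936; Δt_x=3.8637, Δt_y=1.0353
    y: enter (8,8) at t=0.6936 ← occupied
  → r_3 = 0.6936
beam 4: φ=45°, α=150°
  dir = (cos 150°, sin 150°) = (-0.8660, 0.5000); from cell (8,7)
  next x-line at t=0.9007, next y-line at t=1.3400; Δt_x=1.1547, Δt_y=2.0000
    x: enter (7,7) at t=0.9007 ← occupied
  → r_4 = 0.9007
beam 5: φ=90°, α=195°
  dir = (cos 195°, sin 195°) = (-0.9659, -0.2588); from cell (8,7)
  next x-line at t=0.8075, next y-line at t=1.2750; Δt_x=1.0353, Δt_y=3.8637
    x: enter (7,7) at t=0.8075 ← occupied
  → r_5 = 0.8075

ranges = [0.2278, 0.4400, 0.6936, 0.9007, 0.8075]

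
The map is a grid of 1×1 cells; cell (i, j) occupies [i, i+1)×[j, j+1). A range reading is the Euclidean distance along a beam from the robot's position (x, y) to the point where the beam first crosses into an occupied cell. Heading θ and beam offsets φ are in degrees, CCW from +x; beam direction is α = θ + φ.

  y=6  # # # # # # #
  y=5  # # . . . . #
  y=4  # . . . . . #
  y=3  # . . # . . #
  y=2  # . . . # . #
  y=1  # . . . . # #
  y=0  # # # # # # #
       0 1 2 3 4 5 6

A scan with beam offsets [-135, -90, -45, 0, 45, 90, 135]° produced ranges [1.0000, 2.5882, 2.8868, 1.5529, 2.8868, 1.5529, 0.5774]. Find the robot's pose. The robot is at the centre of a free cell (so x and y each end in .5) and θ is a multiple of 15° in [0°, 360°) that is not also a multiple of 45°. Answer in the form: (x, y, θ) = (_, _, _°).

Enumerate (i+0.5, j+0.5, θ) over the 21 free cells and 16 admissible headings. For each, cast all 7 beams and compare to the given ranges.
  (1.5, 2.5, 15°): beam 2 = 1.5529 ≠ 2.5882 ✗
  (3.5, 5.5, 105°): beam 1 = 2.8868 ≠ 1.0000 ✗
  (1.5, 1.5, 150°): beam 1 = 2.5882 ≠ 1.0000 ✗
  (5.5, 3.5, 30°): beam 1 = 1.5529 ≠ 1.0000 ✗
  …
  (1.5, 3.5, 15°): r_1=1.0000, r_2=2.5882, r_3=2.8868, r_4=1.5529, r_5=2.8868, r_6=1.5529, r_7=0.5774 — all match ✓
No second candidate reproduces the full scan.

(x, y, θ) = (1.5, 3.5, 15°)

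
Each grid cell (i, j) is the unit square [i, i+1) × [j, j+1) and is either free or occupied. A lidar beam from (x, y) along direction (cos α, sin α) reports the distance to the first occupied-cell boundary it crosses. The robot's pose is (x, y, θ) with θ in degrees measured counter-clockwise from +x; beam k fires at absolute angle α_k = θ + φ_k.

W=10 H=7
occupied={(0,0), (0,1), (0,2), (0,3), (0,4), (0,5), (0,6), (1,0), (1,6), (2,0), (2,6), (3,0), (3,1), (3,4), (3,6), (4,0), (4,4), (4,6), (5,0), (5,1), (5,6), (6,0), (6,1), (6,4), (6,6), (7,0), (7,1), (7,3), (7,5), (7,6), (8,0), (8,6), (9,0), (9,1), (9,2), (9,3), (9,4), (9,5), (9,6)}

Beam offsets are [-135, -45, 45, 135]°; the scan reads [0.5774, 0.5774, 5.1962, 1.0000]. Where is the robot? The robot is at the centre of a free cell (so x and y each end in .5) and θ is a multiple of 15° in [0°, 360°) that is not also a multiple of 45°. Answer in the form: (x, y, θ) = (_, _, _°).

Candidates: 31 free-cell centres × 16 headings = 496 poses. Raycast each; keep the one whose scan matches to 4 dp.
  (8.5, 5.5, 15°): beam 1 = 1.7321 ≠ 0.5774 ✗
  (6.5, 2.5, 15°): beam 2 = 1.0000 ≠ 0.5774 ✗
  (1.5, 3.5, 285°): beam 2 = 1.0000 ≠ 0.5774 ✗
  …
  (1.5, 1.5, 345°): r_1=0.5774, r_2=0.5774, r_3=5.1962, r_4=1.0000 — all match ✓
Only this pose fits every beam.

(x, y, θ) = (1.5, 1.5, 345°)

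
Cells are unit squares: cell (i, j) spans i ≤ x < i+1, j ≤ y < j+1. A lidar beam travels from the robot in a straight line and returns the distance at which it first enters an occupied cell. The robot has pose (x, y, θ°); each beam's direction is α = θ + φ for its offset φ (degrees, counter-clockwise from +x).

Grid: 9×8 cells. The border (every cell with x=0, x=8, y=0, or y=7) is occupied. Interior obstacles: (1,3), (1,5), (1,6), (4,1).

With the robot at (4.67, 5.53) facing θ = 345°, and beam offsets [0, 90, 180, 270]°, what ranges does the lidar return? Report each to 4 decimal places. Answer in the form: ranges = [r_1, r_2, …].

beam 1: φ=0°, α=345°
  direction (0.9659, -0.2588); cell (4,5); t to first gridline: x 0.3416, y 2.0478 (then +1.0353 / +3.8637)
    (5,5) via x @ 0.3416
    (6,5) via x @ 1.3769
    (6,4) via y @ 2.0478
    (7,4) via x @ 2.4122
    (8,4) via x @ 3.4475  # hit
  → r_1 = 3.4475
beam 2: φ=90°, α=75°
  direction (0.2588, 0.9659); cell (4,5); t to first gridline: x 1.2750, y 0.4866 (then +3.8637 / +1.0353)
    (4,6) via y @ 0.4866
    (5,6) via x @ 1.2750
    (5,7) via y @ 1.5219  # hit
  → r_2 = 1.5219
beam 3: φ=180°, α=165°
  direction (-0.9659, 0.2588); cell (4,5); t to first gridline: x 0.6936, y 1.8159 (then +1.0353 / +3.8637)
    (3,5) via x @ 0.6936
    (2,5) via x @ 1.7289
    (2,6) via y @ 1.8159
    (1,6) via x @ 2.7642  # hit
  → r_3 = 2.7642
beam 4: φ=270°, α=255°
  direction (-0.2588, -0.9659); cell (4,5); t to first gridline: x 2.5887, y 0.5487 (then +3.8637 / +1.0353)
    (4,4) via y @ 0.5487
    (4,3) via y @ 1.5840
    (3,3) via x @ 2.5887
    (3,2) via y @ 2.6192
    (3,1) via y @ 3.6545
    (3,0) via y @ 4.6898  # hit
  → r_4 = 4.6898

ranges = [3.4475, 1.5219, 2.7642, 4.6898]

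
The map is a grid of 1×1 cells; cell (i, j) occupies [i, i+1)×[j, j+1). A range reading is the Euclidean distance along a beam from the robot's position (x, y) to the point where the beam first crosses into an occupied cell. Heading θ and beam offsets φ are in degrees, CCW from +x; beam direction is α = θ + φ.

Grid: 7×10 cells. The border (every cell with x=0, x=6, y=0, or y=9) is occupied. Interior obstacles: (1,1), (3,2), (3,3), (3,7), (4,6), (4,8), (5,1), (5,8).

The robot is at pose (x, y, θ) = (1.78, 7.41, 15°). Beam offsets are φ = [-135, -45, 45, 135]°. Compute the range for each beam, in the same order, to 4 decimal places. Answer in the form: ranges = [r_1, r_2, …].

ranges = [1.5600, 2.5634, 1.8360, 0.9007]

beam 1: φ=-135°, α=240°
  d=(-0.5000,-0.8660)  start (1,7)  tX=1.5600 tY=0.4734  stride 1/|dx|=2.0000 1/|dy|=1.1547
    cross y-line → (1,6), t=0.4734
    cross x-line → (0,6), t=1.5600 (wall)
  → r_1 = 1.5600
beam 2: φ=-45°, α=330°
  d=(0.8660,-0.5000)  start (1,7)  tX=0.2540 tY=0.8200  stride 1/|dx|=1.1547 1/|dy|=2.0000
    cross x-line → (2,7), t=0.2540
    cross y-line → (2,6), t=0.8200
    cross x-line → (3,6), t=1.4087
    cross x-line → (4,6), t=2.5634 (wall)
  → r_2 = 2.5634
beam 3: φ=45°, α=60°
  d=(0.5000,0.8660)  start (1,7)  tX=0.4400 tY=0.6813  stride 1/|dx|=2.0000 1/|dy|=1.1547
    cross x-line → (2,7), t=0.4400
    cross y-line → (2,8), t=0.6813
    cross y-line → (2,9), t=1.8360 (wall)
  → r_3 = 1.8360
beam 4: φ=135°, α=150°
  d=(-0.8660,0.5000)  start (1,7)  tX=0.9007 tY=1.1800  stride 1/|dx|=1.1547 1/|dy|=2.0000
    cross x-line → (0,7), t=0.9007 (wall)
  → r_4 = 0.9007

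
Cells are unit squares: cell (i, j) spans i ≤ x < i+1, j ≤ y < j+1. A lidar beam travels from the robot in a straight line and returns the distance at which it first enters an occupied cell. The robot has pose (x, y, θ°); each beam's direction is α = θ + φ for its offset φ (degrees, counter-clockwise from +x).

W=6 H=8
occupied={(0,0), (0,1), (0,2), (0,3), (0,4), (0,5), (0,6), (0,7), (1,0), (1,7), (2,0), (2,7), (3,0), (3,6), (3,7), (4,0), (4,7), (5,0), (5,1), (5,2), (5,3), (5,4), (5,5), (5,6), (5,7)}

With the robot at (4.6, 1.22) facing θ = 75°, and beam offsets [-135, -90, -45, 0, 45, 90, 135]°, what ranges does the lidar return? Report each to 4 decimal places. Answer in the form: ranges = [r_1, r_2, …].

ranges = [0.2540, 0.4141, 0.4619, 1.5455, 6.6742, 3.7270, 0.4400]

beam 1: φ=-135°, α=300°
  dir = (cos 300°, sin 300°) = (0.5000, -0.8660); from cell (4,1)
  next x-line at t=0.8000, next y-line at t=0.2540; Δt_x=2.0000, Δt_y=1.1547
    y: enter (4,0) at t=0.2540 ← occupied
  → r_1 = 0.2540
beam 2: φ=-90°, α=345°
  dir = (cos 345°, sin 345°) = (0.9659, -0.2588); from cell (4,1)
  next x-line at t=0.4141, next y-line at t=0.8500; Δt_x=1.0353, Δt_y=3.8637
    x: enter (5,1) at t=0.4141 ← occupied
  → r_2 = 0.4141
beam 3: φ=-45°, α=30°
  dir = (cos 30°, sin 30°) = (0.8660, 0.5000); from cell (4,1)
  next x-line at t=0.4619, next y-line at t=1.5600; Δt_x=1.1547, Δt_y=2.0000
    x: enter (5,1) at t=0.4619 ← occupied
  → r_3 = 0.4619
beam 4: φ=0°, α=75°
  dir = (cos 75°, sin 75°) = (0.2588, 0.9659); from cell (4,1)
  next x-line at t=1.5455, next y-line at t=0.8075; Δt_x=3.8637, Δt_y=1.0353
    y: enter (4,2) at t=0.8075
    x: enter (5,2) at t=1.5455 ← occupied
  → r_4 = 1.5455
beam 5: φ=45°, α=120°
  dir = (cos 120°, sin 120°) = (-0.5000, 0.8660); from cell (4,1)
  next x-line at t=1.2000, next y-line at t=0.9007; Δt_x=2.0000, Δt_y=1.1547
    y: enter (4,2) at t=0.9007
    x: enter (3,2) at t=1.2000
    y: enter (3,3) at t=2.0554
    x: enter (2,3) at t=3.2000
    y: enter (2,4) at t=3.2101
    y: enter (2,5) at t=4.3648
    x: enter (1,5) at t=5.2000
    y: enter (1,6) at t=5.5195
    y: enter (1,7) at t=6.6742 ← occupied
  → r_5 = 6.6742
beam 6: φ=90°, α=165°
  dir = (cos 165°, sin 165°) = (-0.9659, 0.2588); from cell (4,1)
  next x-line at t=0.6212, next y-line at t=3.0137; Δt_x=1.0353, Δt_y=3.8637
    x: enter (3,1) at t=0.6212
    x: enter (2,1) at t=1.6564
    x: enter (1,1) at t=2.6917
    y: enter (1,2) at t=3.0137
    x: enter (0,2) at t=3.7270 ← occupied
  → r_6 = 3.7270
beam 7: φ=135°, α=210°
  dir = (cos 210°, sin 210°) = (-0.8660, -0.5000); from cell (4,1)
  next x-line at t=0.6928, next y-line at t=0.4400; Δt_x=1.1547, Δt_y=2.0000
    y: enter (4,0) at t=0.4400 ← occupied
  → r_7 = 0.4400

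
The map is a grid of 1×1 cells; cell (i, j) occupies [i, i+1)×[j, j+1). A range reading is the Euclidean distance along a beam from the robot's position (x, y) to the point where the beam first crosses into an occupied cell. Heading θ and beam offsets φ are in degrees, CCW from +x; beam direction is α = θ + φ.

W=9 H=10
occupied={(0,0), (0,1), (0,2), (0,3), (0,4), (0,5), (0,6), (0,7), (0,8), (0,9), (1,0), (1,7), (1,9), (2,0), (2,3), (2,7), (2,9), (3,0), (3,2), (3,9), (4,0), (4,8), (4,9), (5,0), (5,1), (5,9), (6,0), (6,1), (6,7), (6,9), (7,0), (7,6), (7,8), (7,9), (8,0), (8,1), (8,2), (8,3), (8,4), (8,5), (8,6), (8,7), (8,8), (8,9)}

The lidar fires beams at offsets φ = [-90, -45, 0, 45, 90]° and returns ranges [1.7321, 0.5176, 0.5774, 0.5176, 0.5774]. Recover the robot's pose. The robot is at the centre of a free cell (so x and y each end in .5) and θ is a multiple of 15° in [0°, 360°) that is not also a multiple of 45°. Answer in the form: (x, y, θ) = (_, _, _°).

The pose lattice has 46·16 = 736 candidates. Test each by forward raycasting.
  (2.5, 4.5, 150°): beam 1 = 4.0415 ≠ 1.7321 ✗
  (1.5, 1.5, 120°): beam 2 = 1.9319 ≠ 0.5176 ✗
  (5.5, 6.5, 345°): beam 1 = 5.6940 ≠ 1.7321 ✗
  …
  (2.5, 2.5, 30°): r_1=1.7321, r_2=0.5176, r_3=0.5774, r_4=0.5176, r_5=0.5774 — all match ✓
Unique over the lattice → pose = (2.5, 2.5, 30°).

(x, y, θ) = (2.5, 2.5, 30°)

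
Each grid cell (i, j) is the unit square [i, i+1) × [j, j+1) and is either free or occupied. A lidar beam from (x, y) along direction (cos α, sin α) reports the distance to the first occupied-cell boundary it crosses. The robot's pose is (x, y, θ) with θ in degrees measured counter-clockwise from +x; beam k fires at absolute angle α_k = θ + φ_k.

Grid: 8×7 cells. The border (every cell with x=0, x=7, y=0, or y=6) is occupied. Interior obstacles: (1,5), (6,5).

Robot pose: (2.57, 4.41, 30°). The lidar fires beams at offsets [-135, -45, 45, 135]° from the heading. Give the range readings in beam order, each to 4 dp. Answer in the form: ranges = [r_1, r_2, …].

ranges = [3.5303, 4.5863, 1.6461, 1.6254]

beam 1: φ=-135°, α=255°
  cosα=-0.2588 sinα=-0.9659 | (2,4) | tMaxX 2.2023 tMaxY 0.4245 | tΔX 3.8637 tΔY 1.0353
    t=0.4245 [y] (2,3)
    t=1.4597 [y] (2,2)
    t=2.2023 [x] (1,2)
    t=2.4950 [y] (1,1)
    t=3.5303 [y] (1,0) — stop
  → r_1 = 3.5303
beam 2: φ=-45°, α=345°
  cosα=0.9659 sinα=-0.2588 | (2,4) | tMaxX 0.4452 tMaxY 1.5841 | tΔX 1.0353 tΔY 3.8637
    t=0.4452 [x] (3,4)
    t=1.4804 [x] (4,4)
    t=1.5841 [y] (4,3)
    t=2.5157 [x] (5,3)
    t=3.5510 [x] (6,3)
    t=4.5863 [x] (7,3) — stop
  → r_2 = 4.5863
beam 3: φ=45°, α=75°
  cosα=0.2588 sinα=0.9659 | (2,4) | tMaxX 1.6614 tMaxY 0.6108 | tΔX 3.8637 tΔY 1.0353
    t=0.6108 [y] (2,5)
    t=1.6461 [y] (2,6) — stop
  → r_3 = 1.6461
beam 4: φ=135°, α=165°
  cosα=-0.9659 sinα=0.2588 | (2,4) | tMaxX 0.5901 tMaxY 2.2796 | tΔX 1.0353 tΔY 3.8637
    t=0.5901 [x] (1,4)
    t=1.6254 [x] (0,4) — stop
  → r_4 = 1.6254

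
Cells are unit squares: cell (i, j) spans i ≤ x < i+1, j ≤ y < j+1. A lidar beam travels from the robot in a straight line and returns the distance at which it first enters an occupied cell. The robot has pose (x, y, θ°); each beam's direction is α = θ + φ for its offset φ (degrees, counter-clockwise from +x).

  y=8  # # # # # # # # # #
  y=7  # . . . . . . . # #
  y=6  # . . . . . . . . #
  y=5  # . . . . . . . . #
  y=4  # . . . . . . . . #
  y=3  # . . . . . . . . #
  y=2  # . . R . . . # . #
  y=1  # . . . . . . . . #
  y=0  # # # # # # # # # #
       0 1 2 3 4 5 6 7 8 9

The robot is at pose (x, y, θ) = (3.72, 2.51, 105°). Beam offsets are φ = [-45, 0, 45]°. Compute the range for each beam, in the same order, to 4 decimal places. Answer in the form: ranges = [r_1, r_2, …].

ranges = [6.3393, 5.6837, 3.1408]

beam 1: φ=-45°, α=60°
  dir = (cos 60°, sin 60°) = (0.5000, 0.8660); from cell (3,2)
  next x-line at t=0.5600, next y-line at t=0.5658; Δt_x=2.0000, Δt_y=1.1547
    x: enter (4,2) at t=0.5600
    y: enter (4,3) at t=0.5658
    y: enter (4,4) at t=1.7205
    x: enter (5,4) at t=2.5600
    y: enter (5,5) at t=2.8752
    y: enter (5,6) at t=4.0299
    x: enter (6,6) at t=4.5600
    y: enter (6,7) at t=5.1846
    y: enter (6,8) at t=6.3393 ← occupied
  → r_1 = 6.3393
beam 2: φ=0°, α=105°
  dir = (cos 105°, sin 105°) = (-0.2588, 0.9659); from cell (3,2)
  next x-line at t=2.7819, next y-line at t=0.5073; Δt_x=3.8637, Δt_y=1.0353
    y: enter (3,3) at t=0.5073
    y: enter (3,4) at t=1.5426
    y: enter (3,5) at t=2.5778
    x: enter (2,5) at t=2.7819
    y: enter (2,6) at t=3.6131
    y: enter (2,7) at t=4.6484
    y: enter (2,8) at t=5.6837 ← occupied
  → r_2 = 5.6837
beam 3: φ=45°, α=150°
  dir = (cos 150°, sin 150°) = (-0.8660, 0.5000); from cell (3,2)
  next x-line at t=0.8314, next y-line at t=0.9800; Δt_x=1.1547, Δt_y=2.0000
    x: enter (2,2) at t=0.8314
    y: enter (2,3) at t=0.9800
    x: enter (1,3) at t=1.9861
    y: enter (1,4) at t=2.9800
    x: enter (0,4) at t=3.1408 ← occupied
  → r_3 = 3.1408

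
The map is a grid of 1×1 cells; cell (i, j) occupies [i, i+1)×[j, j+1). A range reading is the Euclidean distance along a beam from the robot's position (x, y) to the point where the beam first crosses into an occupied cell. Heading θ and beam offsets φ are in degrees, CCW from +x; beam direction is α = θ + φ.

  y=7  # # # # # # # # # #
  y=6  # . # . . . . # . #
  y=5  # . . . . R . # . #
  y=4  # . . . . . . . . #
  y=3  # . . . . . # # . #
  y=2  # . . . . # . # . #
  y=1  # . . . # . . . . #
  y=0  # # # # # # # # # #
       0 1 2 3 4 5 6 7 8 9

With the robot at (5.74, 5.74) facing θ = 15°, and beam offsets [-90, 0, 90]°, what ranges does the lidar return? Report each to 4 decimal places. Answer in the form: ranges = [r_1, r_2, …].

beam 1: φ=-90°, α=285°
  cosα=0.2588 sinα=-0.9659 | (5,5) | tMaxX 1.0046 tMaxY 0.7661 | tΔX 3.8637 tΔY 1.0353
    t=0.7661 [y] (5,4)
    t=1.0046 [x] (6,4)
    t=1.8014 [y] (6,3) — stop
  → r_1 = 1.8014
beam 2: φ=0°, α=15°
  cosα=0.9659 sinα=0.2588 | (5,5) | tMaxX 0.2692 tMaxY 1.0046 | tΔX 1.0353 tΔY 3.8637
    t=0.2692 [x] (6,5)
    t=1.0046 [y] (6,6)
    t=1.3044 [x] (7,6) — stop
  → r_2 = 1.3044
beam 3: φ=90°, α=105°
  cosα=-0.2588 sinα=0.9659 | (5,5) | tMaxX 2.8591 tMaxY 0.2692 | tΔX 3.8637 tΔY 1.0353
    t=0.2692 [y] (5,6)
    t=1.3044 [y] (5,7) — stop
  → r_3 = 1.3044

ranges = [1.8014, 1.3044, 1.3044]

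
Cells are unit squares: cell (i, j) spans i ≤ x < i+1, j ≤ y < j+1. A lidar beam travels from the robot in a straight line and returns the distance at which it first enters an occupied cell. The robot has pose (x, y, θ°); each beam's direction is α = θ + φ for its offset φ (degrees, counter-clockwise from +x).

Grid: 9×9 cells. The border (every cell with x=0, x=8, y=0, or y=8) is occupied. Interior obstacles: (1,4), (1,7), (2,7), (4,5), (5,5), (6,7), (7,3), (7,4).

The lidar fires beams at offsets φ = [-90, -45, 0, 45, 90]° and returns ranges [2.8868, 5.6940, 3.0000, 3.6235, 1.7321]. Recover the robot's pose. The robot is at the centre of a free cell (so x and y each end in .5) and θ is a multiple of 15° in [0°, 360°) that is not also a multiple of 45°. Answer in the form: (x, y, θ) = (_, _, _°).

(x, y, θ) = (4.5, 2.5, 150°)

The pose lattice has 41·16 = 656 candidates. Test each by forward raycasting.
  (2.5, 1.5, 300°): beam 1 = 1.0000 ≠ 2.8868 ✗
  (4.5, 7.5, 255°): beam 1 = 1.5529 ≠ 2.8868 ✗
  (4.5, 2.5, 60°): beam 1 = 3.0000 ≠ 2.8868 ✗
  (2.5, 1.5, 120°): beam 1 = 5.1962 ≠ 2.8868 ✗
  …
  (4.5, 2.5, 150°): r_1=2.8868, r_2=5.6940, r_3=3.0000, r_4=3.6235, r_5=1.7321 — all match ✓
No second candidate reproduces the full scan.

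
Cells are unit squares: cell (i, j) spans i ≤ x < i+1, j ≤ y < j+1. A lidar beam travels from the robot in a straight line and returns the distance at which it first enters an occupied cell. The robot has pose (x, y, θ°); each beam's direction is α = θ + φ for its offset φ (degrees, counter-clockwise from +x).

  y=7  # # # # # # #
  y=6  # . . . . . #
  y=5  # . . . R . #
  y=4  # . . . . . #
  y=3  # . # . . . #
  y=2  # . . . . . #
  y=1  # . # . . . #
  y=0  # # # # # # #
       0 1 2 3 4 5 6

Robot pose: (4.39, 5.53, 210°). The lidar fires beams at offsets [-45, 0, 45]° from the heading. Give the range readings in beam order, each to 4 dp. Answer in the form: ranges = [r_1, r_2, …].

beam 1: φ=-45°, α=165°
  dir = (cos 165°, sin 165°) = (-0.9659, 0.2588); from cell (4,5)
  next x-line at t=0.4038, next y-line at t=1.8159; Δt_x=1.0353, Δt_y=3.8637
    x: enter (3,5) at t=0.4038
    x: enter (2,5) at t=1.4390
    y: enter (2,6) at t=1.8159
    x: enter (1,6) at t=2.4743
    x: enter (0,6) at t=3.5096 ← occupied
  → r_1 = 3.5096
beam 2: φ=0°, α=210°
  dir = (cos 210°, sin 210°) = (-0.8660, -0.5000); from cell (4,5)
  next x-line at t=0.4503, next y-line at t=1.0600; Δt_x=1.1547, Δt_y=2.0000
    x: enter (3,5) at t=0.4503
    y: enter (3,4) at t=1.0600
    x: enter (2,4) at t=1.6050
    x: enter (1,4) at t=2.7597
    y: enter (1,3) at t=3.0600
    x: enter (0,3) at t=3.9144 ← occupied
  → r_2 = 3.9144
beam 3: φ=45°, α=255°
  dir = (cos 255°, sin 255°) = (-0.2588, -0.9659); from cell (4,5)
  next x-line at t=1.5068, next y-line at t=0.5487; Δt_x=3.8637, Δt_y=1.0353
    y: enter (4,4) at t=0.5487
    x: enter (3,4) at t=1.5068
    y: enter (3,3) at t=1.5840
    y: enter (3,2) at t=2.6192
    y: enter (3,1) at t=3.6545
    y: enter (3,0) at t=4.6898 ← occupied
  → r_3 = 4.6898

ranges = [3.5096, 3.9144, 4.6898]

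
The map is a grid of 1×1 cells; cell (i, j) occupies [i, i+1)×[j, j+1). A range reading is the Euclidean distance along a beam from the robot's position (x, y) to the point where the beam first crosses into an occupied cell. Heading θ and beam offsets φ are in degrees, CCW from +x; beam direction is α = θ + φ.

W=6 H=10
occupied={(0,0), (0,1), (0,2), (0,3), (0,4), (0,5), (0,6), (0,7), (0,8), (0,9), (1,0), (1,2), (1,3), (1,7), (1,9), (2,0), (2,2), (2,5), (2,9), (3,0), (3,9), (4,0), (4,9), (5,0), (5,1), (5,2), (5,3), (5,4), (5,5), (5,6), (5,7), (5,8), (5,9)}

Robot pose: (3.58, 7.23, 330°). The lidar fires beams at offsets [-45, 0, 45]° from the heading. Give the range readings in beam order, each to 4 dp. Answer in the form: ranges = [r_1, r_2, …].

ranges = [5.4865, 1.6397, 1.4701]

beam 1: φ=-45°, α=285°
  dir = (cos 285°, sin 285°) = (0.2588, -0.9659); from cell (3,7)
  next x-line at t=1.6228, next y-line at t=0.2381; Δt_x=3.8637, Δt_y=1.0353
    y: enter (3,6) at t=0.2381
    y: enter (3,5) at t=1.2734
    x: enter (4,5) at t=1.6228
    y: enter (4,4) at t=2.3087
    y: enter (4,3) at t=3.3439
    y: enter (4,2) at t=4.3792
    y: enter (4,1) at t=5.4145
    x: enter (5,1) at t=5.4865 ← occupied
  → r_1 = 5.4865
beam 2: φ=0°, α=330°
  dir = (cos 330°, sin 330°) = (0.8660, -0.5000); from cell (3,7)
  next x-line at t=0.4850, next y-line at t=0.4600; Δt_x=1.1547, Δt_y=2.0000
    y: enter (3,6) at t=0.4600
    x: enter (4,6) at t=0.4850
    x: enter (5,6) at t=1.6397 ← occupied
  → r_2 = 1.6397
beam 3: φ=45°, α=15°
  dir = (cos 15°, sin 15°) = (0.9659, 0.2588); from cell (3,7)
  next x-line at t=0.4348, next y-line at t=2.9751; Δt_x=1.0353, Δt_y=3.8637
    x: enter (4,7) at t=0.4348
    x: enter (5,7) at t=1.4701 ← occupied
  → r_3 = 1.4701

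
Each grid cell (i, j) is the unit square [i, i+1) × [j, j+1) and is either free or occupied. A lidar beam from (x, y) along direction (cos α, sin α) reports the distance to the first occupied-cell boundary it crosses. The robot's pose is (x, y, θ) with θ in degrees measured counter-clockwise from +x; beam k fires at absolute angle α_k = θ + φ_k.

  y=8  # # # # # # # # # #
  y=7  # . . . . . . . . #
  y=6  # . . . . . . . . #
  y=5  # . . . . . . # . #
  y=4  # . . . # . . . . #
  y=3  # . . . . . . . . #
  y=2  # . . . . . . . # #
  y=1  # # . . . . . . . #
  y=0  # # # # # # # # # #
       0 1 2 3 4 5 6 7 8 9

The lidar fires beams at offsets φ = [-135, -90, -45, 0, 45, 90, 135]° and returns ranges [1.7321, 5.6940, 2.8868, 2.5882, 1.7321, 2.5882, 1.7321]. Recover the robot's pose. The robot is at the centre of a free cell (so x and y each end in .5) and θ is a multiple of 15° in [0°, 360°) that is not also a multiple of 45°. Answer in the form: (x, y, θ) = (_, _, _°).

(x, y, θ) = (6.5, 3.5, 285°)

Enumerate (i+0.5, j+0.5, θ) over the 52 free cells and 16 admissible headings. For each, cast all 7 beams and compare to the given ranges.
  (6.5, 5.5, 330°): beam 1 = 1.9319 ≠ 1.7321 ✗
  (2.5, 7.5, 75°): beam 1 = 3.0000 ≠ 1.7321 ✗
  (2.5, 3.5, 255°): beam 1 = 3.0000 ≠ 1.7321 ✗
  (3.5, 1.5, 240°): beam 1 = 6.7293 ≠ 1.7321 ✗
  …
  (6.5, 3.5, 285°): r_1=1.7321, r_2=5.6940, r_3=2.8868, r_4=2.5882, r_5=1.7321, r_6=2.5882, r_7=1.7321 — all match ✓
Only this pose fits every beam.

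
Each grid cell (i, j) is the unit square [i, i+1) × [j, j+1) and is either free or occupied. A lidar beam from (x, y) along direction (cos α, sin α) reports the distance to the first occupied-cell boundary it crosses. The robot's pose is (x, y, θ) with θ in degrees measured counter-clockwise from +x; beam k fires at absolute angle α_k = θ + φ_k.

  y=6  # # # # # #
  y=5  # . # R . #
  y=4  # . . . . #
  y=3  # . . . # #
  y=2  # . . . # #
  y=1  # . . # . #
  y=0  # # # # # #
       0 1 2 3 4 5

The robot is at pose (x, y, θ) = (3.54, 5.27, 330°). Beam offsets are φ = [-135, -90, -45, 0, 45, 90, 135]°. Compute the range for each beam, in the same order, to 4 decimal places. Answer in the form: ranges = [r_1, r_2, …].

beam 1: φ=-135°, α=195°
  dir = (cos 195°, sin 195°) = (-0.9659, -0.2588); from cell (3,5)
  next x-line at t=0.5590, next y-line at t=1.0432; Δt_x=1.0353, Δt_y=3.8637
    x: enter (2,5) at t=0.5590 ← occupied
  → r_1 = 0.5590
beam 2: φ=-90°, α=240°
  dir = (cos 240°, sin 240°) = (-0.5000, -0.8660); from cell (3,5)
  next x-line at t=1.0800, next y-line at t=0.3118; Δt_x=2.0000, Δt_y=1.1547
    y: enter (3,4) at t=0.3118
    x: enter (2,4) at t=1.0800
    y: enter (2,3) at t=1.4665
    y: enter (2,2) at t=2.6212
    x: enter (1,2) at t=3.0800
    y: enter (1,1) at t=3.7759
    y: enter (1,0) at t=4.9306 ← occupied
  → r_2 = 4.9306
beam 3: φ=-45°, α=285°
  dir = (cos 285°, sin 285°) = (0.2588, -0.9659); from cell (3,5)
  next x-line at t=1.7773, next y-line at t=0.2795; Δt_x=3.8637, Δt_y=1.0353
    y: enter (3,4) at t=0.2795
    y: enter (3,3) at t=1.3148
    x: enter (4,3) at t=1.7773 ← occupied
  → r_3 = 1.7773
beam 4: φ=0°, α=330°
  dir = (cos 330°, sin 330°) = (0.8660, -0.5000); from cell (3,5)
  next x-line at t=0.5312, next y-line at t=0.5400; Δt_x=1.1547, Δt_y=2.0000
    x: enter (4,5) at t=0.5312
    y: enter (4,4) at t=0.5400
    x: enter (5,4) at t=1.6859 ← occupied
  → r_4 = 1.6859
beam 5: φ=45°, α=15°
  dir = (cos 15°, sin 15°) = (0.9659, 0.2588); from cell (3,5)
  next x-line at t=0.4762, next y-line at t=2.8205; Δt_x=1.0353, Δt_y=3.8637
    x: enter (4,5) at t=0.4762
    x: enter (5,5) at t=1.5115 ← occupied
  → r_5 = 1.5115
beam 6: φ=90°, α=60°
  dir = (cos 60°, sin 60°) = (0.5000, 0.8660); from cell (3,5)
  next x-line at t=0.9200, next y-line at t=0.8429; Δt_x=2.0000, Δt_y=1.1547
    y: enter (3,6) at t=0.8429 ← occupied
  → r_6 = 0.8429
beam 7: φ=135°, α=105°
  dir = (cos 105°, sin 105°) = (-0.2588, 0.9659); from cell (3,5)
  next x-line at t=2.0864, next y-line at t=0.7558; Δt_x=3.8637, Δt_y=1.0353
    y: enter (3,6) at t=0.7558 ← occupied
  → r_7 = 0.7558

ranges = [0.5590, 4.9306, 1.7773, 1.6859, 1.5115, 0.8429, 0.7558]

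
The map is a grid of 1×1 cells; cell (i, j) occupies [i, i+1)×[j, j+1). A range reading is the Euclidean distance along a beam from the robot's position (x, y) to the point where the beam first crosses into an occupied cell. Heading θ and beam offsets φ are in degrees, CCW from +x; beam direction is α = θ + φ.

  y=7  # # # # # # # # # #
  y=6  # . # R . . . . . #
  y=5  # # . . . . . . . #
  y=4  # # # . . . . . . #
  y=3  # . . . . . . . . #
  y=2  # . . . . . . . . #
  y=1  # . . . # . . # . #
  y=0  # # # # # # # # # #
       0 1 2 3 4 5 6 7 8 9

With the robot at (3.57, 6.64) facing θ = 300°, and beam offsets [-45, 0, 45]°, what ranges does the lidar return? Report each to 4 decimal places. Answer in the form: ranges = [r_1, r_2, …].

beam 1: φ=-45°, α=255°
  d=(-0.2588,-0.9659)  start (3,6)  tX=2.2023 tY=0.6626  stride 1/|dx|=3.8637 1/|dy|=1.0353
    cross y-line → (3,5), t=0.6626
    cross y-line → (3,4), t=1.6979
    cross x-line → (2,4), t=2.2023 (wall)
  → r_1 = 2.2023
beam 2: φ=0°, α=300°
  d=(0.5000,-0.8660)  start (3,6)  tX=0.8600 tY=0.7390  stride 1/|dx|=2.0000 1/|dy|=1.1547
    cross y-line → (3,5), t=0.7390
    cross x-line → (4,5), t=0.8600
    cross y-line → (4,4), t=1.8937
    cross x-line → (5,4), t=2.8600
    cross y-line → (5,3), t=3.0484
    cross y-line → (5,2), t=4.2031
    cross x-line → (6,2), t=4.8600
    cross y-line → (6,1), t=5.3578
    cross y-line → (6,0), t=6.5125 (wall)
  → r_2 = 6.5125
beam 3: φ=45°, α=345°
  d=(0.9659,-0.2588)  start (3,6)  tX=0.4452 tY=2.4728  stride 1/|dx|=1.0353 1/|dy|=3.8637
    cross x-line → (4,6), t=0.4452
    cross x-line → (5,6), t=1.4804
    cross y-line → (5,5), t=2.4728
    cross x-line → (6,5), t=2.5157
    cross x-line → (7,5), t=3.5510
    cross x-line → (8,5), t=4.5863
    cross x-line → (9,5), t=5.6215 (wall)
  → r_3 = 5.6215

ranges = [2.2023, 6.5125, 5.6215]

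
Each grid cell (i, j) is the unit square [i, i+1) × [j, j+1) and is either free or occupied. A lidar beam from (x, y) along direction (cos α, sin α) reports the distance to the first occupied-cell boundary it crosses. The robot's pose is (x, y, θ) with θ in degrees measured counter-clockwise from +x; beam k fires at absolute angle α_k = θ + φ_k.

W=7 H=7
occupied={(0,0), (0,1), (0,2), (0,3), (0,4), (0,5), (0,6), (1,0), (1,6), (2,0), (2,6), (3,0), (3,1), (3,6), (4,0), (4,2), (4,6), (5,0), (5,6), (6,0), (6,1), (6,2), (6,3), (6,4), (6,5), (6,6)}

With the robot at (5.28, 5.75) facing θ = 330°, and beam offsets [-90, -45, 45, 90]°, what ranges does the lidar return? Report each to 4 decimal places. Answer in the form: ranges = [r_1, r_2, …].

beam 1: φ=-90°, α=240°
  d=(-0.5000,-0.8660)  start (5,5)  tX=0.5600 tY=0.8660  stride 1/|dx|=2.0000 1/|dy|=1.1547
    cross x-line → (4,5), t=0.5600
    cross y-line → (4,4), t=0.8660
    cross y-line → (4,3), t=2.0207
    cross x-line → (3,3), t=2.5600
    cross y-line → (3,2), t=3.1754
    cross y-line → (3,1), t=4.3301 (wall)
  → r_1 = 4.3301
beam 2: φ=-45°, α=285°
  d=(0.2588,-0.9659)  start (5,5)  tX=2.7819 tY=0.7765  stride 1/|dx|=3.8637 1/|dy|=1.0353
    cross y-line → (5,4), t=0.7765
    cross y-line → (5,3), t=1.8117
    cross x-line → (6,3), t=2.7819 (wall)
  → r_2 = 2.7819
beam 3: φ=45°, α=15°
  d=(0.9659,0.2588)  start (5,5)  tX=0.7454 tY=0.9659  stride 1/|dx|=1.0353 1/|dy|=3.8637
    cross x-line → (6,5), t=0.7454 (wall)
  → r_3 = 0.7454
beam 4: φ=90°, α=60°
  d=(0.5000,0.8660)  start (5,5)  tX=1.4400 tY=0.2887  stride 1/|dx|=2.0000 1/|dy|=1.1547
    cross y-line → (5,6), t=0.2887 (wall)
  → r_4 = 0.2887

ranges = [4.3301, 2.7819, 0.7454, 0.2887]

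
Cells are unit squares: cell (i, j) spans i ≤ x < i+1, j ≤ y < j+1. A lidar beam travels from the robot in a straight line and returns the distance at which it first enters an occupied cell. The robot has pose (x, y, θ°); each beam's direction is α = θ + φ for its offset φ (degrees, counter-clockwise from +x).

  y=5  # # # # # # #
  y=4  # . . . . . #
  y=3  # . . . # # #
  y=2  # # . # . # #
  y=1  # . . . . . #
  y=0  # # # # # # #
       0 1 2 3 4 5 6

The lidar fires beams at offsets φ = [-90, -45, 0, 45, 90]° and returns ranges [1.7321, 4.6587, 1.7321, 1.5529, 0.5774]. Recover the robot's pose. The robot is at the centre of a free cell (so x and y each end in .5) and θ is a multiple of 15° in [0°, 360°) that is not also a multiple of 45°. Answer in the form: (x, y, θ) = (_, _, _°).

Candidates: 15 free-cell centres × 16 headings = 240 poses. Raycast each; keep the one whose scan matches to 4 dp.
  (2.5, 4.5, 60°): beam 2 = 1.9319 ≠ 4.6587 ✗
  (1.5, 4.5, 195°): beam 1 = 0.5176 ≠ 1.7321 ✗
  (4.5, 2.5, 255°): beam 1 = 0.5176 ≠ 1.7321 ✗
  …
  (1.5, 3.5, 60°): r_1=1.7321, r_2=4.6587, r_3=1.7321, r_4=1.5529, r_5=0.5774 — all match ✓
No second candidate reproduces the full scan.

(x, y, θ) = (1.5, 3.5, 60°)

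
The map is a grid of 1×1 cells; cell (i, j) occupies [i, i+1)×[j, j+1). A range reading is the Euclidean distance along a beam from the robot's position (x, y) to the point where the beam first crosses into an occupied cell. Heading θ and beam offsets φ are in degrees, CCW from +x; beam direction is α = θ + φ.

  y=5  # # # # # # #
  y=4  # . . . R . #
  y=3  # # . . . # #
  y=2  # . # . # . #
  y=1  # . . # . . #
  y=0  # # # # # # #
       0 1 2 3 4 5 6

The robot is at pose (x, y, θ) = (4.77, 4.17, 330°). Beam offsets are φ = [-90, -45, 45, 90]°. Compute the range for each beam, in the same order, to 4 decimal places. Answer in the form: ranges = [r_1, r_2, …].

ranges = [1.3510, 0.8887, 1.2734, 0.9584]

beam 1: φ=-90°, α=240°
  cosα=-0.5000 sinα=-0.8660 | (4,4) | tMaxX 1.5400 tMaxY 0.1963 | tΔX 2.0000 tΔY 1.1547
    t=0.1963 [y] (4,3)
    t=1.3510 [y] (4,2) — stop
  → r_1 = 1.3510
beam 2: φ=-45°, α=285°
  cosα=0.2588 sinα=-0.9659 | (4,4) | tMaxX 0.8887 tMaxY 0.1760 | tΔX 3.8637 tΔY 1.0353
    t=0.1760 [y] (4,3)
    t=0.8887 [x] (5,3) — stop
  → r_2 = 0.8887
beam 3: φ=45°, α=15°
  cosα=0.9659 sinα=0.2588 | (4,4) | tMaxX 0.2381 tMaxY 3.2069 | tΔX 1.0353 tΔY 3.8637
    t=0.2381 [x] (5,4)
    t=1.2734 [x] (6,4) — stop
  → r_3 = 1.2734
beam 4: φ=90°, α=60°
  cosα=0.5000 sinα=0.8660 | (4,4) | tMaxX 0.4600 tMaxY 0.9584 | tΔX 2.0000 tΔY 1.1547
    t=0.4600 [x] (5,4)
    t=0.9584 [y] (5,5) — stop
  → r_4 = 0.9584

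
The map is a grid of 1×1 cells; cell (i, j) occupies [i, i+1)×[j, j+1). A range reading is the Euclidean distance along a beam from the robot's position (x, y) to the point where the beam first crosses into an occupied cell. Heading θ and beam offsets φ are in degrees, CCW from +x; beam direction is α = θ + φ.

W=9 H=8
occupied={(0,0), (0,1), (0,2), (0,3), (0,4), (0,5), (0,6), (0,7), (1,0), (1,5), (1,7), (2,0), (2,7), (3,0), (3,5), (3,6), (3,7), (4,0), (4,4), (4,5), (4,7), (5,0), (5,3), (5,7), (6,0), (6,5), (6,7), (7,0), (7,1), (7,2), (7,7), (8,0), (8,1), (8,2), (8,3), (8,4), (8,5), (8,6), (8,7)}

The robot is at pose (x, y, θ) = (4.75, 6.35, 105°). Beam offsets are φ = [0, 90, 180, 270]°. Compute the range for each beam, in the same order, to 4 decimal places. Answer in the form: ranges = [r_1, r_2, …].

ranges = [0.6729, 0.7765, 0.3623, 2.5114]

beam 1: φ=0°, α=105°
  d=(-0.2588,0.9659)  start (4,6)  tX=2.8978 tY=0.6729  stride 1/|dx|=3.8637 1/|dy|=1.0353
    cross y-line → (4,7), t=0.6729 (wall)
  → r_1 = 0.6729
beam 2: φ=90°, α=195°
  d=(-0.9659,-0.2588)  start (4,6)  tX=0.7765 tY=1.3523  stride 1/|dx|=1.0353 1/|dy|=3.8637
    cross x-line → (3,6), t=0.7765 (wall)
  → r_2 = 0.7765
beam 3: φ=180°, α=285°
  d=(0.2588,-0.9659)  start (4,6)  tX=0.9659 tY=0.3623  stride 1/|dx|=3.8637 1/|dy|=1.0353
    cross y-line → (4,5), t=0.3623 (wall)
  → r_3 = 0.3623
beam 4: φ=270°, α=15°
  d=(0.9659,0.2588)  start (4,6)  tX=0.2588 tY=2.5114  stride 1/|dx|=1.0353 1/|dy|=3.8637
    cross x-line → (5,6), t=0.2588
    cross x-line → (6,6), t=1.2941
    cross x-line → (7,6), t=2.3294
    cross y-line → (7,7), t=2.5114 (wall)
  → r_4 = 2.5114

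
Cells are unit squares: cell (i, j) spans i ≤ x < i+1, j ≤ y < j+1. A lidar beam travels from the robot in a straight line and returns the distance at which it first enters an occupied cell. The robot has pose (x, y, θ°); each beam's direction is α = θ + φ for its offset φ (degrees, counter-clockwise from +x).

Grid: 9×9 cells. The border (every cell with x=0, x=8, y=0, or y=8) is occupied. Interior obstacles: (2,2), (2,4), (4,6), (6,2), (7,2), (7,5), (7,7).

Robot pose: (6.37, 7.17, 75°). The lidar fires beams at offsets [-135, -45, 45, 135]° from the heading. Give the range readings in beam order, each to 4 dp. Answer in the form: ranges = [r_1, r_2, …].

ranges = [1.3510, 0.7275, 0.9584, 1.5819]

beam 1: φ=-135°, α=300°
  dir = (cos 300°, sin 300°) = (0.5000, -0.8660); from cell (6,7)
  next x-line at t=1.2600, next y-line at t=0.1963; Δt_x=2.0000, Δt_y=1.1547
    y: enter (6,6) at t=0.1963
    x: enter (7,6) at t=1.2600
    y: enter (7,5) at t=1.3510 ← occupied
  → r_1 = 1.3510
beam 2: φ=-45°, α=30°
  dir = (cos 30°, sin 30°) = (0.8660, 0.5000); from cell (6,7)
  next x-line at t=0.7275, next y-line at t=1.6600; Δt_x=1.1547, Δt_y=2.0000
    x: enter (7,7) at t=0.7275 ← occupied
  → r_2 = 0.7275
beam 3: φ=45°, α=120°
  dir = (cos 120°, sin 120°) = (-0.5000, 0.8660); from cell (6,7)
  next x-line at t=0.7400, next y-line at t=0.9584; Δt_x=2.0000, Δt_y=1.1547
    x: enter (5,7) at t=0.7400
    y: enter (5,8) at t=0.9584 ← occupied
  → r_3 = 0.9584
beam 4: φ=135°, α=210°
  dir = (cos 210°, sin 210°) = (-0.8660, -0.5000); from cell (6,7)
  next x-line at t=0.4272, next y-line at t=0.3400; Δt_x=1.1547, Δt_y=2.0000
    y: enter (6,6) at t=0.3400
    x: enter (5,6) at t=0.4272
    x: enter (4,6) at t=1.5819 ← occupied
  → r_4 = 1.5819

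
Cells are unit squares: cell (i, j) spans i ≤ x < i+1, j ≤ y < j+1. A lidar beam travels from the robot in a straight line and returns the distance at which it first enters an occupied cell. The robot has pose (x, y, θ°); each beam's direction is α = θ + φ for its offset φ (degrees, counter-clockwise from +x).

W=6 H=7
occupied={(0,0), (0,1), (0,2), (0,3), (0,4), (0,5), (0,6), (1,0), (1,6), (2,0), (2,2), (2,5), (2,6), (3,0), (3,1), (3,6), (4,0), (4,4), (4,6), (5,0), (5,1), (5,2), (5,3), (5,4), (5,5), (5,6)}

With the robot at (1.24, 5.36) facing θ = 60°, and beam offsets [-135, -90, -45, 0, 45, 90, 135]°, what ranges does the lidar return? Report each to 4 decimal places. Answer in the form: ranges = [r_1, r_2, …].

ranges = [2.9364, 4.3417, 0.7868, 0.7390, 0.6626, 0.2771, 0.2485]

beam 1: φ=-135°, α=285°
  dir = (cos 285°, sin 285°) = (0.2588, -0.9659); from cell (1,5)
  next x-line at t=2.9364, next y-line at t=0.3727; Δt_x=3.8637, Δt_y=1.0353
    y: enter (1,4) at t=0.3727
    y: enter (1,3) at t=1.4080
    y: enter (1,2) at t=2.4433
    x: enter (2,2) at t=2.9364 ← occupied
  → r_1 = 2.9364
beam 2: φ=-90°, α=330°
  dir = (cos 330°, sin 330°) = (0.8660, -0.5000); from cell (1,5)
  next x-line at t=0.8776, next y-line at t=0.7200; Δt_x=1.1547, Δt_y=2.0000
    y: enter (1,4) at t=0.7200
    x: enter (2,4) at t=0.8776
    x: enter (3,4) at t=2.0323
    y: enter (3,3) at t=2.7200
    x: enter (4,3) at t=3.1870
    x: enter (5,3) at t=4.3417 ← occupied
  → r_2 = 4.3417
beam 3: φ=-45°, α=15°
  dir = (cos 15°, sin 15°) = (0.9659, 0.2588); from cell (1,5)
  next x-line at t=0.7868, next y-line at t=2.4728; Δt_x=1.0353, Δt_y=3.8637
    x: enter (2,5) at t=0.7868 ← occupied
  → r_3 = 0.7868
beam 4: φ=0°, α=60°
  dir = (cos 60°, sin 60°) = (0.5000, 0.8660); from cell (1,5)
  next x-line at t=1.5200, next y-line at t=0.7390; Δt_x=2.0000, Δt_y=1.1547
    y: enter (1,6) at t=0.7390 ← occupied
  → r_4 = 0.7390
beam 5: φ=45°, α=105°
  dir = (cos 105°, sin 105°) = (-0.2588, 0.9659); from cell (1,5)
  next x-line at t=0.9273, next y-line at t=0.6626; Δt_x=3.8637, Δt_y=1.0353
    y: enter (1,6) at t=0.6626 ← occupied
  → r_5 = 0.6626
beam 6: φ=90°, α=150°
  dir = (cos 150°, sin 150°) = (-0.8660, 0.5000); from cell (1,5)
  next x-line at t=0.2771, next y-line at t=1.2800; Δt_x=1.1547, Δt_y=2.0000
    x: enter (0,5) at t=0.2771 ← occupied
  → r_6 = 0.2771
beam 7: φ=135°, α=195°
  dir = (cos 195°, sin 195°) = (-0.9659, -0.2588); from cell (1,5)
  next x-line at t=0.2485, next y-line at t=1.3909; Δt_x=1.0353, Δt_y=3.8637
    x: enter (0,5) at t=0.2485 ← occupied
  → r_7 = 0.2485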